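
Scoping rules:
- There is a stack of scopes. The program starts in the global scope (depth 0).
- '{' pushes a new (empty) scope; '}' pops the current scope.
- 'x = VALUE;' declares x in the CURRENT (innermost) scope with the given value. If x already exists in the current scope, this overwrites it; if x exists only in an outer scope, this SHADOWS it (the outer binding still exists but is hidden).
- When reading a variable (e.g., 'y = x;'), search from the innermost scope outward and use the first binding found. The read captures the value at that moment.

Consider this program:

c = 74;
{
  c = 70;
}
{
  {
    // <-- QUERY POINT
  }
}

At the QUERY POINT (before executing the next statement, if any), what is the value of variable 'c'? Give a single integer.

Answer: 74

Derivation:
Step 1: declare c=74 at depth 0
Step 2: enter scope (depth=1)
Step 3: declare c=70 at depth 1
Step 4: exit scope (depth=0)
Step 5: enter scope (depth=1)
Step 6: enter scope (depth=2)
Visible at query point: c=74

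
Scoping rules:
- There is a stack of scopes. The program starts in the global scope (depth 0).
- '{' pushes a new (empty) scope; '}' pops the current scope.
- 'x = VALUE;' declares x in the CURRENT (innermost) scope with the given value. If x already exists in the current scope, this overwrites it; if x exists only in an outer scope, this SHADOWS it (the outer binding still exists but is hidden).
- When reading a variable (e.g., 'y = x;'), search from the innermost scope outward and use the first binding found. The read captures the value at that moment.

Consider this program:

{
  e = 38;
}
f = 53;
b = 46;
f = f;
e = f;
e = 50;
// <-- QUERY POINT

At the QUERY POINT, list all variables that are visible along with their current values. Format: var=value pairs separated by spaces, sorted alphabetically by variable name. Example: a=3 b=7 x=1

Step 1: enter scope (depth=1)
Step 2: declare e=38 at depth 1
Step 3: exit scope (depth=0)
Step 4: declare f=53 at depth 0
Step 5: declare b=46 at depth 0
Step 6: declare f=(read f)=53 at depth 0
Step 7: declare e=(read f)=53 at depth 0
Step 8: declare e=50 at depth 0
Visible at query point: b=46 e=50 f=53

Answer: b=46 e=50 f=53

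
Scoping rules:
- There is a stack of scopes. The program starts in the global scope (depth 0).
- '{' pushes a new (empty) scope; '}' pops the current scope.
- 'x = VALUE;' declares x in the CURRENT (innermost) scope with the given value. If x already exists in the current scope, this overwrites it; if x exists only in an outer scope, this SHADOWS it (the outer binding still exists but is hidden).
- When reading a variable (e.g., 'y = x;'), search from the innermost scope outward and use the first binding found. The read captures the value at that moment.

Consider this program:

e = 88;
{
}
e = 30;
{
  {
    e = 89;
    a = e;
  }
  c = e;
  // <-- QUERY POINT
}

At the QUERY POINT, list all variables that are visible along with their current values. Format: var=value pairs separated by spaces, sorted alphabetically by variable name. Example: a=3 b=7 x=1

Answer: c=30 e=30

Derivation:
Step 1: declare e=88 at depth 0
Step 2: enter scope (depth=1)
Step 3: exit scope (depth=0)
Step 4: declare e=30 at depth 0
Step 5: enter scope (depth=1)
Step 6: enter scope (depth=2)
Step 7: declare e=89 at depth 2
Step 8: declare a=(read e)=89 at depth 2
Step 9: exit scope (depth=1)
Step 10: declare c=(read e)=30 at depth 1
Visible at query point: c=30 e=30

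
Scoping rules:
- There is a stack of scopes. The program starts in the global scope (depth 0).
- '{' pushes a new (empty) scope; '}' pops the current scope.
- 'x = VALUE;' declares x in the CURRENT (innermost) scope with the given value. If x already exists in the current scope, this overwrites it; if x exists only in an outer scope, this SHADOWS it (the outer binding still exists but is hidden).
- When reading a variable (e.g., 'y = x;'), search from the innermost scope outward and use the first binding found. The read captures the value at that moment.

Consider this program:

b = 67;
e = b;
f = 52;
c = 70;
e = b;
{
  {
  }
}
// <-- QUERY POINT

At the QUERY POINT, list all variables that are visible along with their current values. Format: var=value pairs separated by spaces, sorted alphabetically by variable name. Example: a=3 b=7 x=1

Answer: b=67 c=70 e=67 f=52

Derivation:
Step 1: declare b=67 at depth 0
Step 2: declare e=(read b)=67 at depth 0
Step 3: declare f=52 at depth 0
Step 4: declare c=70 at depth 0
Step 5: declare e=(read b)=67 at depth 0
Step 6: enter scope (depth=1)
Step 7: enter scope (depth=2)
Step 8: exit scope (depth=1)
Step 9: exit scope (depth=0)
Visible at query point: b=67 c=70 e=67 f=52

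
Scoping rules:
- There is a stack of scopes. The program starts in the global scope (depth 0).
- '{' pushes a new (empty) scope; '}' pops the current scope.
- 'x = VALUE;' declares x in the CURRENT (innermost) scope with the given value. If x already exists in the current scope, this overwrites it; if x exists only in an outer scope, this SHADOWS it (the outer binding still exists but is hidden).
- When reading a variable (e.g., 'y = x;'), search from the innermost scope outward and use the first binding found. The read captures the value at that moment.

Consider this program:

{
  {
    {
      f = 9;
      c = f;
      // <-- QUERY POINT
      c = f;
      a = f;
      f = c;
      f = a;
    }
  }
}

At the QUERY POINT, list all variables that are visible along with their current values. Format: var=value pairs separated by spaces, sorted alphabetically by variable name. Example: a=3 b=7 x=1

Step 1: enter scope (depth=1)
Step 2: enter scope (depth=2)
Step 3: enter scope (depth=3)
Step 4: declare f=9 at depth 3
Step 5: declare c=(read f)=9 at depth 3
Visible at query point: c=9 f=9

Answer: c=9 f=9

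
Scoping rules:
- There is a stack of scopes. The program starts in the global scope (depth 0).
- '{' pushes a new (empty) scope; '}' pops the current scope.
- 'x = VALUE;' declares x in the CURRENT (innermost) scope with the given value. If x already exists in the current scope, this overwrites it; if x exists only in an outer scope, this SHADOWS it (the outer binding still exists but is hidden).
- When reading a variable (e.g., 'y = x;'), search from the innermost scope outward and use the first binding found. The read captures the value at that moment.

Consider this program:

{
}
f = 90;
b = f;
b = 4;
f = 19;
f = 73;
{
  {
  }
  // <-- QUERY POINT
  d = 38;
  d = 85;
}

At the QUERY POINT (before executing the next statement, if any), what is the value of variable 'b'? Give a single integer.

Step 1: enter scope (depth=1)
Step 2: exit scope (depth=0)
Step 3: declare f=90 at depth 0
Step 4: declare b=(read f)=90 at depth 0
Step 5: declare b=4 at depth 0
Step 6: declare f=19 at depth 0
Step 7: declare f=73 at depth 0
Step 8: enter scope (depth=1)
Step 9: enter scope (depth=2)
Step 10: exit scope (depth=1)
Visible at query point: b=4 f=73

Answer: 4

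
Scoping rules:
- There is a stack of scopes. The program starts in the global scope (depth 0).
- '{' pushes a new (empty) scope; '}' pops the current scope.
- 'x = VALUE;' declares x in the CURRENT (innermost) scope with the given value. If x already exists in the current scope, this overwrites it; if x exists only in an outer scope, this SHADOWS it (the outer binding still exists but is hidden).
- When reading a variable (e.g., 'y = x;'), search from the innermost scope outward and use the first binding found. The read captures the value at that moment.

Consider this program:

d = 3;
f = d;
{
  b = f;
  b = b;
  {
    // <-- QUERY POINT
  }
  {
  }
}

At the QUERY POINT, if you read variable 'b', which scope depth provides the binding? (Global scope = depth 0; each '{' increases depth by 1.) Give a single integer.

Step 1: declare d=3 at depth 0
Step 2: declare f=(read d)=3 at depth 0
Step 3: enter scope (depth=1)
Step 4: declare b=(read f)=3 at depth 1
Step 5: declare b=(read b)=3 at depth 1
Step 6: enter scope (depth=2)
Visible at query point: b=3 d=3 f=3

Answer: 1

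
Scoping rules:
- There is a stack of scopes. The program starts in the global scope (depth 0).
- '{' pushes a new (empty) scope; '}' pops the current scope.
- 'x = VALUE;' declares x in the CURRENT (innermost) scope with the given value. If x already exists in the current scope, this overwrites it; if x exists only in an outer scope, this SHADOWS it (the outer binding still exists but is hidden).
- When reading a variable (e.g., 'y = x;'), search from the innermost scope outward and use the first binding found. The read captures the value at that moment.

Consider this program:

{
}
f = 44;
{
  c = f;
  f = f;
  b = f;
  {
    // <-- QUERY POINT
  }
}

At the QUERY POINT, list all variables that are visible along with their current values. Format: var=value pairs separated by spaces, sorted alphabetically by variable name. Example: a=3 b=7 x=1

Answer: b=44 c=44 f=44

Derivation:
Step 1: enter scope (depth=1)
Step 2: exit scope (depth=0)
Step 3: declare f=44 at depth 0
Step 4: enter scope (depth=1)
Step 5: declare c=(read f)=44 at depth 1
Step 6: declare f=(read f)=44 at depth 1
Step 7: declare b=(read f)=44 at depth 1
Step 8: enter scope (depth=2)
Visible at query point: b=44 c=44 f=44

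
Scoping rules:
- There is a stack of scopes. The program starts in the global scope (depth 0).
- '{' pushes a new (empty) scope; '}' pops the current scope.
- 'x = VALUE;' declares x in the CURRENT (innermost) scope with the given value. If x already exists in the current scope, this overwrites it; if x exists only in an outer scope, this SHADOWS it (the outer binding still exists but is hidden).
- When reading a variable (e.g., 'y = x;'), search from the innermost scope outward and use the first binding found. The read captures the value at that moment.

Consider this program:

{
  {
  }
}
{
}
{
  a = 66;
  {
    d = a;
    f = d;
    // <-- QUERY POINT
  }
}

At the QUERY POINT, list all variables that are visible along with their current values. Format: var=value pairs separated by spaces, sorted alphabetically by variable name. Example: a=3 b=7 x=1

Answer: a=66 d=66 f=66

Derivation:
Step 1: enter scope (depth=1)
Step 2: enter scope (depth=2)
Step 3: exit scope (depth=1)
Step 4: exit scope (depth=0)
Step 5: enter scope (depth=1)
Step 6: exit scope (depth=0)
Step 7: enter scope (depth=1)
Step 8: declare a=66 at depth 1
Step 9: enter scope (depth=2)
Step 10: declare d=(read a)=66 at depth 2
Step 11: declare f=(read d)=66 at depth 2
Visible at query point: a=66 d=66 f=66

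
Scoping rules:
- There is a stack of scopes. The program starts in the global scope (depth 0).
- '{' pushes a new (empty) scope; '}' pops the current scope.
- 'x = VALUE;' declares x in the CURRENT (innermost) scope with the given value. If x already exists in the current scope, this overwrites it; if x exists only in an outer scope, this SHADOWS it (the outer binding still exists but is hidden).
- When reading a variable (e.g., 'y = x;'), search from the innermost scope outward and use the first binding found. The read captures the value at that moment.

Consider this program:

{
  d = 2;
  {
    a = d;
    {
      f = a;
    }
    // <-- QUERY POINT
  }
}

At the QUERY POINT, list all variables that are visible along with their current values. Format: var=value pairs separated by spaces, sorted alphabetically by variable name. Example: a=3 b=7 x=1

Step 1: enter scope (depth=1)
Step 2: declare d=2 at depth 1
Step 3: enter scope (depth=2)
Step 4: declare a=(read d)=2 at depth 2
Step 5: enter scope (depth=3)
Step 6: declare f=(read a)=2 at depth 3
Step 7: exit scope (depth=2)
Visible at query point: a=2 d=2

Answer: a=2 d=2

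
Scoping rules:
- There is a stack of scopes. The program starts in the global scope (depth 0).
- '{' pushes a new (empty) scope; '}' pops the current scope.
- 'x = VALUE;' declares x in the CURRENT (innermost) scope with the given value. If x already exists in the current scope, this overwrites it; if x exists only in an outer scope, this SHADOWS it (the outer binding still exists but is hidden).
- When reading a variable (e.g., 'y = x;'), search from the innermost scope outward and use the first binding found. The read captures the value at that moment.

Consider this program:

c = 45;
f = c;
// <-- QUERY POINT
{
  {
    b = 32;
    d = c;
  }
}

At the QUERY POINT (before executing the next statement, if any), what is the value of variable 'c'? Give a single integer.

Answer: 45

Derivation:
Step 1: declare c=45 at depth 0
Step 2: declare f=(read c)=45 at depth 0
Visible at query point: c=45 f=45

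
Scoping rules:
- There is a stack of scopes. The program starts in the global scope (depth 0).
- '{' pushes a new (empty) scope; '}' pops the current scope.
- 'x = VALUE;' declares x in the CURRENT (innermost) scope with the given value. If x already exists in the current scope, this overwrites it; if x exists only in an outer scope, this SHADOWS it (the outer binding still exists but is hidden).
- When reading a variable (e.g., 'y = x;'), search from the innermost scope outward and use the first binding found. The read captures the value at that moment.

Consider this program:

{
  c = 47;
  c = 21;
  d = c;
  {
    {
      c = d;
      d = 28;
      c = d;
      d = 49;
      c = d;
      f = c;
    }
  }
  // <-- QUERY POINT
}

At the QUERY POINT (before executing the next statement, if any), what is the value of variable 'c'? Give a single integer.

Step 1: enter scope (depth=1)
Step 2: declare c=47 at depth 1
Step 3: declare c=21 at depth 1
Step 4: declare d=(read c)=21 at depth 1
Step 5: enter scope (depth=2)
Step 6: enter scope (depth=3)
Step 7: declare c=(read d)=21 at depth 3
Step 8: declare d=28 at depth 3
Step 9: declare c=(read d)=28 at depth 3
Step 10: declare d=49 at depth 3
Step 11: declare c=(read d)=49 at depth 3
Step 12: declare f=(read c)=49 at depth 3
Step 13: exit scope (depth=2)
Step 14: exit scope (depth=1)
Visible at query point: c=21 d=21

Answer: 21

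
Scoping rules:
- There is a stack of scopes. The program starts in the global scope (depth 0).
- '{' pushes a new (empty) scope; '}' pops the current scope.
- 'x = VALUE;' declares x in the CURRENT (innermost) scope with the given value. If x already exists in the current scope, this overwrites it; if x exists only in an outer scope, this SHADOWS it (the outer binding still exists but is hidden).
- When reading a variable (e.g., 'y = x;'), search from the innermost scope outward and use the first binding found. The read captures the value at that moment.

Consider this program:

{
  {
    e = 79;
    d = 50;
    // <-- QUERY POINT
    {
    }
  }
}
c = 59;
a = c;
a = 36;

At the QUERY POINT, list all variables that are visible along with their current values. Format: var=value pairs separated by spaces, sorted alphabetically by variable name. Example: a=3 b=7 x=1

Step 1: enter scope (depth=1)
Step 2: enter scope (depth=2)
Step 3: declare e=79 at depth 2
Step 4: declare d=50 at depth 2
Visible at query point: d=50 e=79

Answer: d=50 e=79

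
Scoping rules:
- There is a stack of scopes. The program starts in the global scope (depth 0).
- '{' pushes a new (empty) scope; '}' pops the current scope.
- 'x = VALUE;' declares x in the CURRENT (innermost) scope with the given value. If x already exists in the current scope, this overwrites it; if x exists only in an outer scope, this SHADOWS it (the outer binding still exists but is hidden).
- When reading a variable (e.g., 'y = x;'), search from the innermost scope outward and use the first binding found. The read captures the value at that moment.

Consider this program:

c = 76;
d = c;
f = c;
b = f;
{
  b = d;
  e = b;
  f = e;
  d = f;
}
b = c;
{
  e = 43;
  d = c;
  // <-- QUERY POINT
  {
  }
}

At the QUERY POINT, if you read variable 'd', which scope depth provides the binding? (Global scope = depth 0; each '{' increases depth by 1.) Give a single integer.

Answer: 1

Derivation:
Step 1: declare c=76 at depth 0
Step 2: declare d=(read c)=76 at depth 0
Step 3: declare f=(read c)=76 at depth 0
Step 4: declare b=(read f)=76 at depth 0
Step 5: enter scope (depth=1)
Step 6: declare b=(read d)=76 at depth 1
Step 7: declare e=(read b)=76 at depth 1
Step 8: declare f=(read e)=76 at depth 1
Step 9: declare d=(read f)=76 at depth 1
Step 10: exit scope (depth=0)
Step 11: declare b=(read c)=76 at depth 0
Step 12: enter scope (depth=1)
Step 13: declare e=43 at depth 1
Step 14: declare d=(read c)=76 at depth 1
Visible at query point: b=76 c=76 d=76 e=43 f=76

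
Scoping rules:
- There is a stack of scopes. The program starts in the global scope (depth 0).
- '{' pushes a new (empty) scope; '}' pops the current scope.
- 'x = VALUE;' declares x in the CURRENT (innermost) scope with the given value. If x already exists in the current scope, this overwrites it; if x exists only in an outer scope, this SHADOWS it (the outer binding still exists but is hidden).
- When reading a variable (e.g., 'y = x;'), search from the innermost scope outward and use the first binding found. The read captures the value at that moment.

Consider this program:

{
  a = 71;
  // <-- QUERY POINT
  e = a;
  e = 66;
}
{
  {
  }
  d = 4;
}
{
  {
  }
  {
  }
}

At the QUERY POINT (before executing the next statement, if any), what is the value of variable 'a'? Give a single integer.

Answer: 71

Derivation:
Step 1: enter scope (depth=1)
Step 2: declare a=71 at depth 1
Visible at query point: a=71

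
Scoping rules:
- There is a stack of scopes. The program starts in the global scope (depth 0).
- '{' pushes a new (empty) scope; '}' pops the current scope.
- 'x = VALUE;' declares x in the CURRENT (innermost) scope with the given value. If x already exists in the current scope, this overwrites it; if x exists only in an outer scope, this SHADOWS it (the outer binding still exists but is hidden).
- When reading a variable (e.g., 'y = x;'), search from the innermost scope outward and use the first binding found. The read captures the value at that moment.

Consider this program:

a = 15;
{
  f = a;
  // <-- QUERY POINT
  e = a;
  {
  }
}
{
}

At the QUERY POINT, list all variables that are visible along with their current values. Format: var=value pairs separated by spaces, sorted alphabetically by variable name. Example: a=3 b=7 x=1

Answer: a=15 f=15

Derivation:
Step 1: declare a=15 at depth 0
Step 2: enter scope (depth=1)
Step 3: declare f=(read a)=15 at depth 1
Visible at query point: a=15 f=15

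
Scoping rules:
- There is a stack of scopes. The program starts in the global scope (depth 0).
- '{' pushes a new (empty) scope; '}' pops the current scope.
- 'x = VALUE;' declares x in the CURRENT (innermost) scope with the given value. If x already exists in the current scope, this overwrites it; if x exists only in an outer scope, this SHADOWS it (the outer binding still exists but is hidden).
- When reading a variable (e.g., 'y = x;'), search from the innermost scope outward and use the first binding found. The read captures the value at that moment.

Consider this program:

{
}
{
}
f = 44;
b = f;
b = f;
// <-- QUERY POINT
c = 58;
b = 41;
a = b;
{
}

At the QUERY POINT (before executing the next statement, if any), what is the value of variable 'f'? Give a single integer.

Step 1: enter scope (depth=1)
Step 2: exit scope (depth=0)
Step 3: enter scope (depth=1)
Step 4: exit scope (depth=0)
Step 5: declare f=44 at depth 0
Step 6: declare b=(read f)=44 at depth 0
Step 7: declare b=(read f)=44 at depth 0
Visible at query point: b=44 f=44

Answer: 44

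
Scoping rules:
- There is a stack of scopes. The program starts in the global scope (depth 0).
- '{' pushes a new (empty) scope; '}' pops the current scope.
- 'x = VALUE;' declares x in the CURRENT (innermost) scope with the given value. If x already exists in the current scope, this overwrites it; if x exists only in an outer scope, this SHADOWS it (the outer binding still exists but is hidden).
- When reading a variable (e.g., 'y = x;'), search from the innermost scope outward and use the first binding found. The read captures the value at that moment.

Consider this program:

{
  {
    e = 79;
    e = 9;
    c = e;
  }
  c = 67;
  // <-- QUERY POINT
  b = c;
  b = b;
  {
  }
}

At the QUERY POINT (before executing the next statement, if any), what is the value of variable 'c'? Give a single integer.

Answer: 67

Derivation:
Step 1: enter scope (depth=1)
Step 2: enter scope (depth=2)
Step 3: declare e=79 at depth 2
Step 4: declare e=9 at depth 2
Step 5: declare c=(read e)=9 at depth 2
Step 6: exit scope (depth=1)
Step 7: declare c=67 at depth 1
Visible at query point: c=67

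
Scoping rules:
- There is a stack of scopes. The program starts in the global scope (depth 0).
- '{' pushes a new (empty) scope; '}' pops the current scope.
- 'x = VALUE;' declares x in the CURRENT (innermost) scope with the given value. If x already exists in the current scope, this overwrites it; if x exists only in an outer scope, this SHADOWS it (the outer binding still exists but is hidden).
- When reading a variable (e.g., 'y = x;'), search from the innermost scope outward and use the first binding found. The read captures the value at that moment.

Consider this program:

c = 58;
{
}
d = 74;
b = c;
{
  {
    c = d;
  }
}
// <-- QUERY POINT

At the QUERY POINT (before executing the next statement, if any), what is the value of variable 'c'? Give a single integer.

Answer: 58

Derivation:
Step 1: declare c=58 at depth 0
Step 2: enter scope (depth=1)
Step 3: exit scope (depth=0)
Step 4: declare d=74 at depth 0
Step 5: declare b=(read c)=58 at depth 0
Step 6: enter scope (depth=1)
Step 7: enter scope (depth=2)
Step 8: declare c=(read d)=74 at depth 2
Step 9: exit scope (depth=1)
Step 10: exit scope (depth=0)
Visible at query point: b=58 c=58 d=74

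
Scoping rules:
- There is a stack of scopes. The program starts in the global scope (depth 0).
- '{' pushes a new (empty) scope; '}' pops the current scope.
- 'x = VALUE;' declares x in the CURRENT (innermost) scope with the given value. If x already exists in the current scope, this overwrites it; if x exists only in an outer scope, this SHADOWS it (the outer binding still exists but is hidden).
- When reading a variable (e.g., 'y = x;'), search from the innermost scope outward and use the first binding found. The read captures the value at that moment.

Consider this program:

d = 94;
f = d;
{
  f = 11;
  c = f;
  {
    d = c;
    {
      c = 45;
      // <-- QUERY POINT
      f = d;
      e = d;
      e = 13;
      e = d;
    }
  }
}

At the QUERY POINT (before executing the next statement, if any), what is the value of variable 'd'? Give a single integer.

Answer: 11

Derivation:
Step 1: declare d=94 at depth 0
Step 2: declare f=(read d)=94 at depth 0
Step 3: enter scope (depth=1)
Step 4: declare f=11 at depth 1
Step 5: declare c=(read f)=11 at depth 1
Step 6: enter scope (depth=2)
Step 7: declare d=(read c)=11 at depth 2
Step 8: enter scope (depth=3)
Step 9: declare c=45 at depth 3
Visible at query point: c=45 d=11 f=11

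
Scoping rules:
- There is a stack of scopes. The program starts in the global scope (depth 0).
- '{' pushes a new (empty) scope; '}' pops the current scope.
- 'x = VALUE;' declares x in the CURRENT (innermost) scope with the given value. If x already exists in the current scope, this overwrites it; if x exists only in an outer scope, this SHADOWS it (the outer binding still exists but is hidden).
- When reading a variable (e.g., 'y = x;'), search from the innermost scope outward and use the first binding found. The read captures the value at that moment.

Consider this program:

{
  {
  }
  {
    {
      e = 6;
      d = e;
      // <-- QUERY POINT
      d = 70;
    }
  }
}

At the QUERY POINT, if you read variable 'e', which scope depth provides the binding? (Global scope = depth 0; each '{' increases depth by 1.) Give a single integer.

Answer: 3

Derivation:
Step 1: enter scope (depth=1)
Step 2: enter scope (depth=2)
Step 3: exit scope (depth=1)
Step 4: enter scope (depth=2)
Step 5: enter scope (depth=3)
Step 6: declare e=6 at depth 3
Step 7: declare d=(read e)=6 at depth 3
Visible at query point: d=6 e=6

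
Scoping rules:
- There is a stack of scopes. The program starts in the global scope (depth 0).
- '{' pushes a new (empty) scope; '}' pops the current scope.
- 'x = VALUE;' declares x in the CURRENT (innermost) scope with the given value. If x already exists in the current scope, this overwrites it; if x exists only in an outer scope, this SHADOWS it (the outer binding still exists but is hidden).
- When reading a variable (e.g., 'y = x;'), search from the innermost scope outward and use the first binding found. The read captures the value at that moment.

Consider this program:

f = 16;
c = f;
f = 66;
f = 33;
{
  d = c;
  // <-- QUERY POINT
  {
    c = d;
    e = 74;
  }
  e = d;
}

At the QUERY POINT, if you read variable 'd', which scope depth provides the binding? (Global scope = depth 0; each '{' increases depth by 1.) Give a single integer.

Step 1: declare f=16 at depth 0
Step 2: declare c=(read f)=16 at depth 0
Step 3: declare f=66 at depth 0
Step 4: declare f=33 at depth 0
Step 5: enter scope (depth=1)
Step 6: declare d=(read c)=16 at depth 1
Visible at query point: c=16 d=16 f=33

Answer: 1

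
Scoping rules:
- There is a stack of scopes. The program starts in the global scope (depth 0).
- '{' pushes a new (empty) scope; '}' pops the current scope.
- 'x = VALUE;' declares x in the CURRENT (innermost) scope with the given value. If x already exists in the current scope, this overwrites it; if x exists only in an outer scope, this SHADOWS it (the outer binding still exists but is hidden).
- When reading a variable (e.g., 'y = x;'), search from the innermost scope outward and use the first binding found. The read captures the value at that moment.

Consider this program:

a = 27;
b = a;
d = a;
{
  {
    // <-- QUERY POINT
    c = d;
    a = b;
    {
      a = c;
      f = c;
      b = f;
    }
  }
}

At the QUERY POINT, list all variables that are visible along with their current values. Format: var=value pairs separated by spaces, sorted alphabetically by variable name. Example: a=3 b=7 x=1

Step 1: declare a=27 at depth 0
Step 2: declare b=(read a)=27 at depth 0
Step 3: declare d=(read a)=27 at depth 0
Step 4: enter scope (depth=1)
Step 5: enter scope (depth=2)
Visible at query point: a=27 b=27 d=27

Answer: a=27 b=27 d=27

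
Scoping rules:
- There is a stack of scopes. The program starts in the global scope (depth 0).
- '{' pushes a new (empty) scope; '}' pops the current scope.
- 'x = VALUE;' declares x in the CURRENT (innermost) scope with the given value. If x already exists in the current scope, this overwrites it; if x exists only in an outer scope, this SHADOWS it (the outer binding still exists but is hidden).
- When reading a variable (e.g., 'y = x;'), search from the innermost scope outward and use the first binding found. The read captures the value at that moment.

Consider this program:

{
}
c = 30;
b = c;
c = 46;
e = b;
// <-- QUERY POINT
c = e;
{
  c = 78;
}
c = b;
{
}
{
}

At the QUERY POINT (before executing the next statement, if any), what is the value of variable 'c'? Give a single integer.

Answer: 46

Derivation:
Step 1: enter scope (depth=1)
Step 2: exit scope (depth=0)
Step 3: declare c=30 at depth 0
Step 4: declare b=(read c)=30 at depth 0
Step 5: declare c=46 at depth 0
Step 6: declare e=(read b)=30 at depth 0
Visible at query point: b=30 c=46 e=30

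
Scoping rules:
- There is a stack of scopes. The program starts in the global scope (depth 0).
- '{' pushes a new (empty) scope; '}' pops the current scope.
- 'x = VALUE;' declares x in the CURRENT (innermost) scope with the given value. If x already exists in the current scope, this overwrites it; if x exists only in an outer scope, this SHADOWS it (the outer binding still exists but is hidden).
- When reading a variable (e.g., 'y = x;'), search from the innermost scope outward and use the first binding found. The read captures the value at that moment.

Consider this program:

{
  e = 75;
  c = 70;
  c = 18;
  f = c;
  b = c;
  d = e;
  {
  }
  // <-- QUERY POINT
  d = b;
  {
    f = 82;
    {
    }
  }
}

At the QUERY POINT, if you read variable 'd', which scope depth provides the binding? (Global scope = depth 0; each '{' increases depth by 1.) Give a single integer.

Answer: 1

Derivation:
Step 1: enter scope (depth=1)
Step 2: declare e=75 at depth 1
Step 3: declare c=70 at depth 1
Step 4: declare c=18 at depth 1
Step 5: declare f=(read c)=18 at depth 1
Step 6: declare b=(read c)=18 at depth 1
Step 7: declare d=(read e)=75 at depth 1
Step 8: enter scope (depth=2)
Step 9: exit scope (depth=1)
Visible at query point: b=18 c=18 d=75 e=75 f=18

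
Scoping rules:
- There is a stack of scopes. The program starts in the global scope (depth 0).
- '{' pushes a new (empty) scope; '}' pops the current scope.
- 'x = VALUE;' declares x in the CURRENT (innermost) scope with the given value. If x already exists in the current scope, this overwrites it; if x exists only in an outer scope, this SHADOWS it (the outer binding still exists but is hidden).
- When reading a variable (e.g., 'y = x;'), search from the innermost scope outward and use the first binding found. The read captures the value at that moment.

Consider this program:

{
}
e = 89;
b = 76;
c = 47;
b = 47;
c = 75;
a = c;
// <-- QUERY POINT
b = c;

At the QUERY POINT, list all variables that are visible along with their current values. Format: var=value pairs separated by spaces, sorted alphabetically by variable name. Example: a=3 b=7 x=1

Answer: a=75 b=47 c=75 e=89

Derivation:
Step 1: enter scope (depth=1)
Step 2: exit scope (depth=0)
Step 3: declare e=89 at depth 0
Step 4: declare b=76 at depth 0
Step 5: declare c=47 at depth 0
Step 6: declare b=47 at depth 0
Step 7: declare c=75 at depth 0
Step 8: declare a=(read c)=75 at depth 0
Visible at query point: a=75 b=47 c=75 e=89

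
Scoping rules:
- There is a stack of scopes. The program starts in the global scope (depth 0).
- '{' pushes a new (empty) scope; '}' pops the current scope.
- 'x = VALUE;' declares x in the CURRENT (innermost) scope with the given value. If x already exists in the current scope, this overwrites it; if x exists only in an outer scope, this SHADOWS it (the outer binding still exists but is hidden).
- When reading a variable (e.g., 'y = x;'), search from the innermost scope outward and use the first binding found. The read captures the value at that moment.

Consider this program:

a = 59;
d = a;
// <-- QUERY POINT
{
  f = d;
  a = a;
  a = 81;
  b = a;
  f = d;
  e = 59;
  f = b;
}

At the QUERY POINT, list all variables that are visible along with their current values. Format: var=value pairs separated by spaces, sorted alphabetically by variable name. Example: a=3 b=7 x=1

Step 1: declare a=59 at depth 0
Step 2: declare d=(read a)=59 at depth 0
Visible at query point: a=59 d=59

Answer: a=59 d=59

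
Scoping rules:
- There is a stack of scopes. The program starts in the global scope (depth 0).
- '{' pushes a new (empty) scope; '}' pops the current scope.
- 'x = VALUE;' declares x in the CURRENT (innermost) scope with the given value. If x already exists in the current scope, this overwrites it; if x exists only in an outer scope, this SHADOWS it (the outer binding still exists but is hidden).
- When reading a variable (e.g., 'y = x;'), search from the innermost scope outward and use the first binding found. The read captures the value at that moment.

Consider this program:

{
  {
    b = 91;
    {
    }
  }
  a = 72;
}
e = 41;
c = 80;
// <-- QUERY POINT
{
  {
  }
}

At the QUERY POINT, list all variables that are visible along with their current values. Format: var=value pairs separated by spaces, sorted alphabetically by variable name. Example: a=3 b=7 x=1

Answer: c=80 e=41

Derivation:
Step 1: enter scope (depth=1)
Step 2: enter scope (depth=2)
Step 3: declare b=91 at depth 2
Step 4: enter scope (depth=3)
Step 5: exit scope (depth=2)
Step 6: exit scope (depth=1)
Step 7: declare a=72 at depth 1
Step 8: exit scope (depth=0)
Step 9: declare e=41 at depth 0
Step 10: declare c=80 at depth 0
Visible at query point: c=80 e=41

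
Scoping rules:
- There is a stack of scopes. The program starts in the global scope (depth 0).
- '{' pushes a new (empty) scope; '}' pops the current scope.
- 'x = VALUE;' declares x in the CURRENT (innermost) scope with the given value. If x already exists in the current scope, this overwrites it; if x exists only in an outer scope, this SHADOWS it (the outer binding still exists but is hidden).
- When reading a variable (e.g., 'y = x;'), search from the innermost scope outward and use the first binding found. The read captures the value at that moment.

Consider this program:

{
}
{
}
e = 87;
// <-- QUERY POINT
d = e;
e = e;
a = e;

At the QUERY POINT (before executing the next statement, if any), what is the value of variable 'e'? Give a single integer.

Step 1: enter scope (depth=1)
Step 2: exit scope (depth=0)
Step 3: enter scope (depth=1)
Step 4: exit scope (depth=0)
Step 5: declare e=87 at depth 0
Visible at query point: e=87

Answer: 87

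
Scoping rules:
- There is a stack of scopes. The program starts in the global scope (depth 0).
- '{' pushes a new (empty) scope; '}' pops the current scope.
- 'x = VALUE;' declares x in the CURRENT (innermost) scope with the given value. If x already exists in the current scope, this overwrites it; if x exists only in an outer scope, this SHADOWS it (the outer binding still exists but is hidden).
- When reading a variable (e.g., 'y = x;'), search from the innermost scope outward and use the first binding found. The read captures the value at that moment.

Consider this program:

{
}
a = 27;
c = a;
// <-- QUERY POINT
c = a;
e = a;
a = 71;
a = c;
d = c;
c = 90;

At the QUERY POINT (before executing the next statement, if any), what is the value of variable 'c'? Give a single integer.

Answer: 27

Derivation:
Step 1: enter scope (depth=1)
Step 2: exit scope (depth=0)
Step 3: declare a=27 at depth 0
Step 4: declare c=(read a)=27 at depth 0
Visible at query point: a=27 c=27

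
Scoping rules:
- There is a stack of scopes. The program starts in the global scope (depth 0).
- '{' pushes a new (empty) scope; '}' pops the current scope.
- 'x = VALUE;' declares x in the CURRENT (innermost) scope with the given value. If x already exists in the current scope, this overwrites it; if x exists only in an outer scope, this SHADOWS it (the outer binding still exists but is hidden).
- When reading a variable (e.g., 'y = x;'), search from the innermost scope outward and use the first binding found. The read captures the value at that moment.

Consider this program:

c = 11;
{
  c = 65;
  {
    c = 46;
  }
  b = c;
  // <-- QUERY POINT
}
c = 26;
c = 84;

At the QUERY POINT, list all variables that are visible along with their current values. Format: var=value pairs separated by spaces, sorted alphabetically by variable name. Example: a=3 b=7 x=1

Step 1: declare c=11 at depth 0
Step 2: enter scope (depth=1)
Step 3: declare c=65 at depth 1
Step 4: enter scope (depth=2)
Step 5: declare c=46 at depth 2
Step 6: exit scope (depth=1)
Step 7: declare b=(read c)=65 at depth 1
Visible at query point: b=65 c=65

Answer: b=65 c=65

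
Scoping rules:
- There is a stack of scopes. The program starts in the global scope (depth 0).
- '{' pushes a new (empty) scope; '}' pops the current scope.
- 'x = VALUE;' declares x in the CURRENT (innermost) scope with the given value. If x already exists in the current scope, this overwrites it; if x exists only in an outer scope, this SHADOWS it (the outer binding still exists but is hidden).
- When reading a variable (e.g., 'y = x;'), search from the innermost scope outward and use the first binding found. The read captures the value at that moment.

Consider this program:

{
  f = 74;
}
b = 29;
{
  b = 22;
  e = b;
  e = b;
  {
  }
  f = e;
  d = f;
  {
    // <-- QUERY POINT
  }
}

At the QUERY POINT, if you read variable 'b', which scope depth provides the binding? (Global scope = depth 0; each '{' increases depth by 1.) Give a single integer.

Answer: 1

Derivation:
Step 1: enter scope (depth=1)
Step 2: declare f=74 at depth 1
Step 3: exit scope (depth=0)
Step 4: declare b=29 at depth 0
Step 5: enter scope (depth=1)
Step 6: declare b=22 at depth 1
Step 7: declare e=(read b)=22 at depth 1
Step 8: declare e=(read b)=22 at depth 1
Step 9: enter scope (depth=2)
Step 10: exit scope (depth=1)
Step 11: declare f=(read e)=22 at depth 1
Step 12: declare d=(read f)=22 at depth 1
Step 13: enter scope (depth=2)
Visible at query point: b=22 d=22 e=22 f=22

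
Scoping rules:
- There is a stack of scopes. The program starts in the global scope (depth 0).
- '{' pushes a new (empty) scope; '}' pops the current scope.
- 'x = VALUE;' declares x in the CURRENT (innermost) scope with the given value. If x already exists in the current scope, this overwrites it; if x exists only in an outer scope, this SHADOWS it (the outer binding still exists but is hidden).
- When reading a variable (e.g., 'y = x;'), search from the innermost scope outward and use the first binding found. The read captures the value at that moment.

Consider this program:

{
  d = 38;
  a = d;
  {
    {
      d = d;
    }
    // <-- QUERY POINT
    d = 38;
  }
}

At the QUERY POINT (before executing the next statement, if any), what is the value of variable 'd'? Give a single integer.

Step 1: enter scope (depth=1)
Step 2: declare d=38 at depth 1
Step 3: declare a=(read d)=38 at depth 1
Step 4: enter scope (depth=2)
Step 5: enter scope (depth=3)
Step 6: declare d=(read d)=38 at depth 3
Step 7: exit scope (depth=2)
Visible at query point: a=38 d=38

Answer: 38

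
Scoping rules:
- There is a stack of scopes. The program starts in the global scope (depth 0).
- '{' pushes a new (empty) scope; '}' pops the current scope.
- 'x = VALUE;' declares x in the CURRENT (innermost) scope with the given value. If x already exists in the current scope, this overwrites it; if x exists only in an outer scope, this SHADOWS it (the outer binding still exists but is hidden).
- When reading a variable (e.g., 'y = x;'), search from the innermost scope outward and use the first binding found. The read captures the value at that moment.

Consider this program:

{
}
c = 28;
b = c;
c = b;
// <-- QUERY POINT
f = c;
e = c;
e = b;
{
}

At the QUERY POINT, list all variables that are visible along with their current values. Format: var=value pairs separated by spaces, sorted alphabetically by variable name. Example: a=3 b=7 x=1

Answer: b=28 c=28

Derivation:
Step 1: enter scope (depth=1)
Step 2: exit scope (depth=0)
Step 3: declare c=28 at depth 0
Step 4: declare b=(read c)=28 at depth 0
Step 5: declare c=(read b)=28 at depth 0
Visible at query point: b=28 c=28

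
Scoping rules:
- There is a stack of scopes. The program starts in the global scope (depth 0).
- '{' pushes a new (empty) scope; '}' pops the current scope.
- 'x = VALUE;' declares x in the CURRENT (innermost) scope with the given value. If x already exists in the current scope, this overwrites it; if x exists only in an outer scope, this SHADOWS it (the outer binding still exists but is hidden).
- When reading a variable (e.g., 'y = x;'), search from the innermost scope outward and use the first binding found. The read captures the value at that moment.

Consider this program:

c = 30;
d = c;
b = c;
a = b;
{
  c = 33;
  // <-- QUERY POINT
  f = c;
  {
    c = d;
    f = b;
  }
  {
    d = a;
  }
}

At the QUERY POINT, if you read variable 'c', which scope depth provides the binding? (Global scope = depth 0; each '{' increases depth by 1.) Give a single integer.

Step 1: declare c=30 at depth 0
Step 2: declare d=(read c)=30 at depth 0
Step 3: declare b=(read c)=30 at depth 0
Step 4: declare a=(read b)=30 at depth 0
Step 5: enter scope (depth=1)
Step 6: declare c=33 at depth 1
Visible at query point: a=30 b=30 c=33 d=30

Answer: 1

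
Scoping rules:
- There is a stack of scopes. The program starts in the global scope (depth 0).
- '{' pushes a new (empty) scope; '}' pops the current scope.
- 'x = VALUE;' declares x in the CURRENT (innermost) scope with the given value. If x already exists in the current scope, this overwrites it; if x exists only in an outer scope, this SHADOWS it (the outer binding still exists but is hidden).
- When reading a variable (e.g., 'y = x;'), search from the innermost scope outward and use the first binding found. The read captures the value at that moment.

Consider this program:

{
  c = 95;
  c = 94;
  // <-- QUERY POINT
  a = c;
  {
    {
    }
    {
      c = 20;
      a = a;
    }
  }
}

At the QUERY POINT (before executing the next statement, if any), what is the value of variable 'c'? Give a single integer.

Step 1: enter scope (depth=1)
Step 2: declare c=95 at depth 1
Step 3: declare c=94 at depth 1
Visible at query point: c=94

Answer: 94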